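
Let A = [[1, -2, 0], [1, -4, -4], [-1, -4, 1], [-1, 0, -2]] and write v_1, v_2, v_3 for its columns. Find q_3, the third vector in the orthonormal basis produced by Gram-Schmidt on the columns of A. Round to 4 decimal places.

q_3 = (0.3038, -0.5570, 0.4051, -0.6583)

q_1 = v_1/‖v_1‖ = (1, 1, -1, -1)/2.0000 = (0.5000, 0.5000, -0.5000, -0.5000).
r_{12} = q_1·v_2 = -1.0000.
u_2 = v_2 + 1.0000·q_1 = (-1.5000, -3.5000, -4.5000, -0.5000).
‖u_2‖ = 5.9161, so q_2 = (-0.2535, -0.5916, -0.7606, -0.0845).
r_{13} = q_1·v_3 = -1.5000; r_{23} = q_2·v_3 = 1.7748.
u_3 = v_3 + 1.5000·q_1 − 1.7748·q_2 = (1.2000, -2.2000, 1.6000, -2.6000).
‖u_3‖ = 3.9497, so q_3 = (0.3038, -0.5570, 0.4051, -0.6583).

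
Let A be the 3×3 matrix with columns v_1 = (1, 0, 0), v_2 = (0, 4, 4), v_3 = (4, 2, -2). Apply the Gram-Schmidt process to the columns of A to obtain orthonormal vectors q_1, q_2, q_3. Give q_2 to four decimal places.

v_1 = (1, 0, 0); ‖v_1‖ = 1.0000, so q_1 = (1.0000, 0.0000, 0.0000).
q_1·v_2 = 1.0000·0 + 0.0000·4 + 0.0000·4 = 0.0000.
u_2 = v_2 + 0.0000·q_1 = (0.0000, 4.0000, 4.0000).
‖u_2‖ = 5.6569, so q_2 = (0.0000, 0.7071, 0.7071).

q_2 = (0.0000, 0.7071, 0.7071)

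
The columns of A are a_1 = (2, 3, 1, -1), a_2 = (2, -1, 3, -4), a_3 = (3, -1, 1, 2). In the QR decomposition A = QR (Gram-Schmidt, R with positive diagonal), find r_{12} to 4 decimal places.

e_1 = a_1/‖a_1‖ = (2, 3, 1, -1)/3.8730 = (0.5164, 0.7746, 0.2582, -0.2582).
r_{12} = e_1·a_2 = 2.0656.

r_{12} = 2.0656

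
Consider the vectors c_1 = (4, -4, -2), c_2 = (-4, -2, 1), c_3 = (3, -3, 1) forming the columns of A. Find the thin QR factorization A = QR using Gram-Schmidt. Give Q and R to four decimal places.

c_1 = (4, -4, -2); ‖c_1‖ = 6.0000, so e_1 = (0.6667, -0.6667, -0.3333).
e_1·c_2 = 0.6667·(-4) + (-0.6667)·(-2) + (-0.3333)·1 = -1.6667.
u_2 = c_2 + 1.6667·e_1 = (-2.8889, -3.1111, 0.4444).
‖u_2‖ = 4.2687, so e_2 = (-0.6768, -0.7288, 0.1041).
e_1·c_3 = 0.6667·3 + (-0.6667)·(-3) + (-0.3333)·1 = 3.6667; e_2·c_3 = (-0.6768)·3 + (-0.7288)·(-3) + 0.1041·1 = 0.2603.
u_3 = c_3 − 3.6667·e_1 − 0.2603·e_2 = (0.7317, -0.3659, 2.1951).
‖u_3‖ = 2.3426, so e_3 = (0.3123, -0.1562, 0.9370).

Q = [[0.6667, -0.6768, 0.3123], [-0.6667, -0.7288, -0.1562], [-0.3333, 0.1041, 0.9370]], R = [[6.0000, -1.6667, 3.6667], [0.0000, 4.2687, 0.2603], [0.0000, 0.0000, 2.3426]]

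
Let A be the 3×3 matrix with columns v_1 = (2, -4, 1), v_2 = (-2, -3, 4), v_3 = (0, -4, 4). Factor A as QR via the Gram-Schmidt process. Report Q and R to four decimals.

Q = [[0.4364, -0.6679, 0.6029], [-0.8729, -0.1518, 0.4637], [0.2182, 0.7286, 0.6492]], R = [[4.5826, 2.6186, 4.3644], [0.0000, 4.7056, 3.5216], [0.0000, 0.0000, 0.7420]]

v_1 = (2, -4, 1); ‖v_1‖ = 4.5826, so q_1 = (0.4364, -0.8729, 0.2182).
q_1·v_2 = 0.4364·(-2) + (-0.8729)·(-3) + 0.2182·4 = 2.6186.
u_2 = v_2 − 2.6186·q_1 = (-3.1429, -0.7143, 3.4286).
‖u_2‖ = 4.7056, so q_2 = (-0.6679, -0.1518, 0.7286).
q_1·v_3 = 0.4364·0 + (-0.8729)·(-4) + 0.2182·4 = 4.3644; q_2·v_3 = (-0.6679)·0 + (-0.1518)·(-4) + 0.7286·4 = 3.5216.
u_3 = v_3 − 4.3644·q_1 − 3.5216·q_2 = (0.4473, 0.3441, 0.4817).
‖u_3‖ = 0.7420, so q_3 = (0.6029, 0.4637, 0.6492).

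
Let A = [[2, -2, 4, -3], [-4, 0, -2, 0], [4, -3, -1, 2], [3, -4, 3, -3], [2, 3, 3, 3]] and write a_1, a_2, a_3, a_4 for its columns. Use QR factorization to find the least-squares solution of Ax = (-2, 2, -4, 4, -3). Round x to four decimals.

a_1 = (2, -4, 4, 3, 2); ‖a_1‖ = 7.0000, so q_1 = (0.2857, -0.5714, 0.5714, 0.4286, 0.2857).
q_1·a_2 = 0.2857·(-2) + (-0.5714)·0 + 0.5714·(-3) + 0.4286·(-4) + 0.2857·3 = -3.1429.
u_2 = a_2 + 3.1429·q_1 = (-1.1020, -1.7959, -1.2041, -2.6531, 3.8980).
‖u_2‖ = 5.3031, so q_2 = (-0.2078, -0.3387, -0.2271, -0.5003, 0.7350).
q_1·a_3 = 0.2857·4 + (-0.5714)·(-2) + 0.5714·(-1) + 0.4286·3 + 0.2857·3 = 3.8571; q_2·a_3 = (-0.2078)·4 + (-0.3387)·(-2) + (-0.2271)·(-1) + (-0.5003)·3 + 0.7350·3 = 0.7774.
u_3 = a_3 − 3.8571·q_1 − 0.7774·q_2 = (3.0595, 0.4673, -3.0276, 1.7358, 1.3266).
‖u_3‖ = 4.8496, so q_3 = (0.6309, 0.0964, -0.6243, 0.3579, 0.2735).
q_1·a_4 = 0.2857·(-3) + (-0.5714)·0 + 0.5714·2 + 0.4286·(-3) + 0.2857·3 = -0.1429; q_2·a_4 = (-0.2078)·(-3) + (-0.3387)·0 + (-0.2271)·2 + (-0.5003)·(-3) + 0.7350·3 = 3.8753; q_3·a_4 = 0.6309·(-3) + 0.0964·0 + (-0.6243)·2 + 0.3579·(-3) + 0.2735·3 = -3.3944.
u_4 = a_4 + 0.1429·q_1 − 3.8753·q_2 + 3.3944·q_3 = (-0.0123, 1.5579, 0.8424, 0.2150, 1.1208).
‖u_4‖ = 2.1070, so q_4 = (-0.0059, 0.7394, 0.3998, 0.1020, 0.5320).
Qᵀb = (-3.1429, -3.5597, 2.0393, -1.2964).
Back-substitute: x_4 = -1.2964/2.1070 = -0.6153.
x_3 = (2.0393 + 3.3944·(-0.6153))/4.8496 = -0.0102.
x_2 = (-3.5597 − 0.7774·(-0.0102) − 3.8753·(-0.6153))/5.3031 = -0.2201.
x_1 = (-3.1429 + 3.1429·(-0.2201) − 3.8571·(-0.0102) + 0.1429·(-0.6153))/7.0000 = -0.5548.

x = (-0.5548, -0.2201, -0.0102, -0.6153)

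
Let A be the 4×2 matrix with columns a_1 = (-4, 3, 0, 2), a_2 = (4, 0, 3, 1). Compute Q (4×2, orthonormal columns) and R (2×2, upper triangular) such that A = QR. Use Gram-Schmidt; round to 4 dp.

a_1 = (-4, 3, 0, 2); ‖a_1‖ = 5.3852, so e_1 = (-0.7428, 0.5571, 0.0000, 0.3714).
e_1·a_2 = (-0.7428)·4 + 0.5571·0 + 0.0000·3 + 0.3714·1 = -2.5997.
u_2 = a_2 + 2.5997·e_1 = (2.0690, 1.4483, 3.0000, 1.9655).
‖u_2‖ = 4.3865, so e_2 = (0.4717, 0.3302, 0.6839, 0.4481).

Q = [[-0.7428, 0.4717], [0.5571, 0.3302], [0.0000, 0.6839], [0.3714, 0.4481]], R = [[5.3852, -2.5997], [0.0000, 4.3865]]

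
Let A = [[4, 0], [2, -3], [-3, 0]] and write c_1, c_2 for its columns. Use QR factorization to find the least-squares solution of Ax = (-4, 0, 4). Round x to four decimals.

q_1 = c_1/‖c_1‖ = (4, 2, -3)/5.3852 = (0.7428, 0.3714, -0.5571).
r_{12} = q_1·c_2 = -1.1142.
u_2 = c_2 + 1.1142·q_1 = (0.8276, -2.5862, -0.6207).
‖u_2‖ = 2.7854, so q_2 = (0.2971, -0.9285, -0.2228).
Qᵀb = (-5.1995, -2.0798).
Back-substitute: x_2 = -2.0798/2.7854 = -0.7467.
x_1 = (-5.1995 + 1.1142·(-0.7467))/5.3852 = -1.1200.

x = (-1.1200, -0.7467)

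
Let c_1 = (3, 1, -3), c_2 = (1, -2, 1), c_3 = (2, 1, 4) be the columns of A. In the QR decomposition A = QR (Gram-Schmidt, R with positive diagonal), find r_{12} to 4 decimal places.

r_{12} = -0.4588

e_1 = c_1/‖c_1‖ = (3, 1, -3)/4.3589 = (0.6882, 0.2294, -0.6882).
r_{12} = e_1·c_2 = -0.4588.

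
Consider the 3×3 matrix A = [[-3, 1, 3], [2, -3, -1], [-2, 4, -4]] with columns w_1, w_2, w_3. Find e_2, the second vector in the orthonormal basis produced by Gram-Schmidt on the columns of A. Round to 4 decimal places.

e_2 = (-0.6667, -0.3333, 0.6667)

w_1 = (-3, 2, -2); ‖w_1‖ = 4.1231, so e_1 = (-0.7276, 0.4851, -0.4851).
e_1·w_2 = (-0.7276)·1 + 0.4851·(-3) + (-0.4851)·4 = -4.1231.
u_2 = w_2 + 4.1231·e_1 = (-2.0000, -1.0000, 2.0000).
‖u_2‖ = 3.0000, so e_2 = (-0.6667, -0.3333, 0.6667).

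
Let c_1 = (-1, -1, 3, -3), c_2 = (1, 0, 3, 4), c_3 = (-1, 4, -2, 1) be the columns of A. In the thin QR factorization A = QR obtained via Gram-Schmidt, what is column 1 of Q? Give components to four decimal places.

c_1 = (-1, -1, 3, -3); ‖c_1‖ = 4.4721, so e_1 = (-0.2236, -0.2236, 0.6708, -0.6708).

e_1 = (-0.2236, -0.2236, 0.6708, -0.6708)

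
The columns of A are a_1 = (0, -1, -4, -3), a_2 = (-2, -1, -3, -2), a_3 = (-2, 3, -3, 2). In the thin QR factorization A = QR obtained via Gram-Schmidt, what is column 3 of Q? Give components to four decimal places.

e_3 = (-0.0318, 0.7152, -0.5245, 0.4609)

e_1 = a_1/‖a_1‖ = (0, -1, -4, -3)/5.0990 = (0.0000, -0.1961, -0.7845, -0.5883).
r_{12} = e_1·a_2 = 3.7262.
u_2 = a_2 − 3.7262·e_1 = (-2.0000, -0.2692, -0.0769, 0.1923).
‖u_2‖ = 2.0286, so e_2 = (-0.9859, -0.1327, -0.0379, 0.0948).
r_{13} = e_1·a_3 = 0.5883; r_{23} = e_2·a_3 = 1.8770.
u_3 = a_3 − 0.5883·e_1 − 1.8770·e_2 = (-0.1495, 3.3645, -2.4673, 2.1682).
‖u_3‖ = 4.7043, so e_3 = (-0.0318, 0.7152, -0.5245, 0.4609).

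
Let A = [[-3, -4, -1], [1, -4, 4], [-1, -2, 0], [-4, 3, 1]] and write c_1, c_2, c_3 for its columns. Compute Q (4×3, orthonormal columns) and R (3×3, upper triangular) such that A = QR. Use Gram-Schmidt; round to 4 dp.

Q = [[-0.5774, -0.6305, -0.3738], [0.1925, -0.5862, 0.7814], [-0.1925, -0.3097, -0.0738], [-0.7698, 0.4037, 0.4942]], R = [[5.1962, -0.3849, 0.5774], [0.0000, 6.6972, -1.3107], [0.0000, 0.0000, 3.9936]]

c_1 = (-3, 1, -1, -4); ‖c_1‖ = 5.1962, so e_1 = (-0.5774, 0.1925, -0.1925, -0.7698).
e_1·c_2 = (-0.5774)·(-4) + 0.1925·(-4) + (-0.1925)·(-2) + (-0.7698)·3 = -0.3849.
u_2 = c_2 + 0.3849·e_1 = (-4.2222, -3.9259, -2.0741, 2.7037).
‖u_2‖ = 6.6972, so e_2 = (-0.6305, -0.5862, -0.3097, 0.4037).
e_1·c_3 = (-0.5774)·(-1) + 0.1925·4 + (-0.1925)·0 + (-0.7698)·1 = 0.5774; e_2·c_3 = (-0.6305)·(-1) + (-0.5862)·4 + (-0.3097)·0 + 0.4037·1 = -1.3107.
u_3 = c_3 − 0.5774·e_1 + 1.3107·e_2 = (-1.4930, 3.1206, -0.2948, 1.9736).
‖u_3‖ = 3.9936, so e_3 = (-0.3738, 0.7814, -0.0738, 0.4942).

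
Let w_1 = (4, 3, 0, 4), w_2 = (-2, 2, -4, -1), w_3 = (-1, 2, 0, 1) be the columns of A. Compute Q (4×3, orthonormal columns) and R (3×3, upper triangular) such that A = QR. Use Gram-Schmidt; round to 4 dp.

Q = [[0.6247, -0.2880, -0.6459], [0.4685, 0.4966, 0.5032], [0.0000, -0.8144, 0.5074], [0.6247, -0.0844, 0.2685]], R = [[6.4031, -0.9370, 0.9370], [0.0000, 4.9114, 1.1968], [0.0000, 0.0000, 1.9208]]

w_1 = (4, 3, 0, 4); ‖w_1‖ = 6.4031, so q_1 = (0.6247, 0.4685, 0.0000, 0.6247).
q_1·w_2 = 0.6247·(-2) + 0.4685·2 + 0.0000·(-4) + 0.6247·(-1) = -0.9370.
u_2 = w_2 + 0.9370·q_1 = (-1.4146, 2.4390, -4.0000, -0.4146).
‖u_2‖ = 4.9114, so q_2 = (-0.2880, 0.4966, -0.8144, -0.0844).
q_1·w_3 = 0.6247·(-1) + 0.4685·2 + 0.0000·0 + 0.6247·1 = 0.9370; q_2·w_3 = (-0.2880)·(-1) + 0.4966·2 + (-0.8144)·0 + (-0.0844)·1 = 1.1968.
u_3 = w_3 − 0.9370·q_1 − 1.1968·q_2 = (-1.2406, 0.9666, 0.9747, 0.5157).
‖u_3‖ = 1.9208, so q_3 = (-0.6459, 0.5032, 0.5074, 0.2685).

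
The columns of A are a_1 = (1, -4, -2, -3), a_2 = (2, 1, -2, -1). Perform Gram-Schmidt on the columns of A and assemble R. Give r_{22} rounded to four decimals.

q_1 = a_1/‖a_1‖ = (1, -4, -2, -3)/5.4772 = (0.1826, -0.7303, -0.3651, -0.5477).
r_{12} = q_1·a_2 = 0.9129.
u_2 = a_2 − 0.9129·q_1 = (1.8333, 1.6667, -1.6667, -0.5000).
r_{22} = ‖u_2‖ = 3.0277.

r_{22} = 3.0277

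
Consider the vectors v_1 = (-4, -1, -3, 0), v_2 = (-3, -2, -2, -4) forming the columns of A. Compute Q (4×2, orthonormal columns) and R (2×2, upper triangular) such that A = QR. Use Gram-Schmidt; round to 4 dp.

v_1 = (-4, -1, -3, 0); ‖v_1‖ = 5.0990, so e_1 = (-0.7845, -0.1961, -0.5883, 0.0000).
e_1·v_2 = (-0.7845)·(-3) + (-0.1961)·(-2) + (-0.5883)·(-2) + 0.0000·(-4) = 3.9223.
u_2 = v_2 − 3.9223·e_1 = (0.0769, -1.2308, 0.3077, -4.0000).
‖u_2‖ = 4.1971, so e_2 = (0.0183, -0.2932, 0.0733, -0.9530).

Q = [[-0.7845, 0.0183], [-0.1961, -0.2932], [-0.5883, 0.0733], [0.0000, -0.9530]], R = [[5.0990, 3.9223], [0.0000, 4.1971]]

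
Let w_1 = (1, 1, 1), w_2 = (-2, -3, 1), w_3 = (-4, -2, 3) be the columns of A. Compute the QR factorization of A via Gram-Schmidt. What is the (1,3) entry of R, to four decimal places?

r_{13} = -1.7321

w_1 = (1, 1, 1); ‖w_1‖ = 1.7321, so e_1 = (0.5774, 0.5774, 0.5774).
r_{13} = e_1·w_3 = -1.7321.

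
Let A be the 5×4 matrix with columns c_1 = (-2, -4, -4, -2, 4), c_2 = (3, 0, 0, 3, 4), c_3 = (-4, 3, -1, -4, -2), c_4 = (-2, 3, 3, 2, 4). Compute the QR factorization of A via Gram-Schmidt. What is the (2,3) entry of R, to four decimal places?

c_1 = (-2, -4, -4, -2, 4); ‖c_1‖ = 7.4833, so q_1 = (-0.2673, -0.5345, -0.5345, -0.2673, 0.5345).
q_1·c_2 = (-0.2673)·3 + (-0.5345)·0 + (-0.5345)·0 + (-0.2673)·3 + 0.5345·4 = 0.5345.
u_2 = c_2 − 0.5345·q_1 = (3.1429, 0.2857, 0.2857, 3.1429, 3.7143).
‖u_2‖ = 5.8064, so q_2 = (0.5413, 0.0492, 0.0492, 0.5413, 0.6397).
r_{23} = q_2·c_3 = -5.5112.

r_{23} = -5.5112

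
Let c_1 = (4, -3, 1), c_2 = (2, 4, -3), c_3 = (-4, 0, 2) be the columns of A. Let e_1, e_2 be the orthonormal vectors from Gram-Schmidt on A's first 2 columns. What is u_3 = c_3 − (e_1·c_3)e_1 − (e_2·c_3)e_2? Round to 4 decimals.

c_1 = (4, -3, 1); ‖c_1‖ = 5.0990, so e_1 = (0.7845, -0.5883, 0.1961).
e_1·c_2 = 0.7845·2 + (-0.5883)·4 + 0.1961·(-3) = -1.3728.
u_2 = c_2 + 1.3728·e_1 = (3.0769, 3.1923, -2.7308).
‖u_2‖ = 5.2072, so e_2 = (0.5909, 0.6131, -0.5244).
e_1·c_3 = 0.7845·(-4) + (-0.5883)·0 + 0.1961·2 = -2.7456; e_2·c_3 = 0.5909·(-4) + 0.6131·0 + (-0.5244)·2 = -3.4124.
u_3 = c_3 + 2.7456·e_1 + 3.4124·e_2 = (0.1702, 0.4766, 0.7489).

u_3 = (0.1702, 0.4766, 0.7489)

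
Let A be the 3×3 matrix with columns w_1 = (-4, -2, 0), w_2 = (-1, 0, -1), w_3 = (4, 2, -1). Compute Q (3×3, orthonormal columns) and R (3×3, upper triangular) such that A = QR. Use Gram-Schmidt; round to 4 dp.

Q = [[-0.8944, -0.1826, 0.4082], [-0.4472, 0.3651, -0.8165], [0.0000, -0.9129, -0.4082]], R = [[4.4721, 0.8944, -4.4721], [0.0000, 1.0954, 0.9129], [0.0000, 0.0000, 0.4082]]

w_1 = (-4, -2, 0); ‖w_1‖ = 4.4721, so e_1 = (-0.8944, -0.4472, 0.0000).
e_1·w_2 = (-0.8944)·(-1) + (-0.4472)·0 + 0.0000·(-1) = 0.8944.
u_2 = w_2 − 0.8944·e_1 = (-0.2000, 0.4000, -1.0000).
‖u_2‖ = 1.0954, so e_2 = (-0.1826, 0.3651, -0.9129).
e_1·w_3 = (-0.8944)·4 + (-0.4472)·2 + 0.0000·(-1) = -4.4721; e_2·w_3 = (-0.1826)·4 + 0.3651·2 + (-0.9129)·(-1) = 0.9129.
u_3 = w_3 + 4.4721·e_1 − 0.9129·e_2 = (0.1667, -0.3333, -0.1667).
‖u_3‖ = 0.4082, so e_3 = (0.4082, -0.8165, -0.4082).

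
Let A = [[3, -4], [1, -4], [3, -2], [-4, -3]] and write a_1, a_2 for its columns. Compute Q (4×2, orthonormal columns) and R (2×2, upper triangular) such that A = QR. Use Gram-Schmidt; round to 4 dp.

Q = [[0.5071, -0.4841], [0.1690, -0.5722], [0.5071, -0.1760], [-0.6761, -0.6382]], R = [[5.9161, -1.6903], [0.0000, 6.4918]]

a_1 = (3, 1, 3, -4); ‖a_1‖ = 5.9161, so e_1 = (0.5071, 0.1690, 0.5071, -0.6761).
e_1·a_2 = 0.5071·(-4) + 0.1690·(-4) + 0.5071·(-2) + (-0.6761)·(-3) = -1.6903.
u_2 = a_2 + 1.6903·e_1 = (-3.1429, -3.7143, -1.1429, -4.1429).
‖u_2‖ = 6.4918, so e_2 = (-0.4841, -0.5722, -0.1760, -0.6382).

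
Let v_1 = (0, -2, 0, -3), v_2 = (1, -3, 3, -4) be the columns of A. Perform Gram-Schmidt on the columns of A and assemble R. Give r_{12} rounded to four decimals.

r_{12} = 4.9923

q_1 = v_1/‖v_1‖ = (0, -2, 0, -3)/3.6056 = (0.0000, -0.5547, 0.0000, -0.8321).
r_{12} = q_1·v_2 = 4.9923.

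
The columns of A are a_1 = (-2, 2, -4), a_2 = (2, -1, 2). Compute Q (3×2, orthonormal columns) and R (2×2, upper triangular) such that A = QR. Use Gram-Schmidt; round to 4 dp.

Q = [[-0.4082, 0.9129], [0.4082, 0.1826], [-0.8165, -0.3651]], R = [[4.8990, -2.8577], [0.0000, 0.9129]]

a_1 = (-2, 2, -4); ‖a_1‖ = 4.8990, so e_1 = (-0.4082, 0.4082, -0.8165).
e_1·a_2 = (-0.4082)·2 + 0.4082·(-1) + (-0.8165)·2 = -2.8577.
u_2 = a_2 + 2.8577·e_1 = (0.8333, 0.1667, -0.3333).
‖u_2‖ = 0.9129, so e_2 = (0.9129, 0.1826, -0.3651).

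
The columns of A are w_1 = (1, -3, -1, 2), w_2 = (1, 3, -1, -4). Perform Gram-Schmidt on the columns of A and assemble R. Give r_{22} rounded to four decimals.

w_1 = (1, -3, -1, 2); ‖w_1‖ = 3.8730, so e_1 = (0.2582, -0.7746, -0.2582, 0.5164).
e_1·w_2 = 0.2582·1 + (-0.7746)·3 + (-0.2582)·(-1) + 0.5164·(-4) = -3.8730.
u_2 = w_2 + 3.8730·e_1 = (2.0000, 0.0000, -2.0000, -2.0000).
r_{22} = ‖u_2‖ = 3.4641.

r_{22} = 3.4641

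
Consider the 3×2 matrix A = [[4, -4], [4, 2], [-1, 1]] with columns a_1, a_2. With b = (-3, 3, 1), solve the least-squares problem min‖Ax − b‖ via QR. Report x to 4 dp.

x = (0.2451, 1.0098)

a_1 = (4, 4, -1); ‖a_1‖ = 5.7446, so e_1 = (0.6963, 0.6963, -0.1741).
e_1·a_2 = 0.6963·(-4) + 0.6963·2 + (-0.1741)·1 = -1.5667.
u_2 = a_2 + 1.5667·e_1 = (-2.9091, 3.0909, 0.7273).
‖u_2‖ = 4.3064, so e_2 = (-0.6755, 0.7177, 0.1689).
Qᵀb = (-0.1741, 4.3487).
Back-substitute: x_2 = 4.3487/4.3064 = 1.0098.
x_1 = (-0.1741 + 1.5667·1.0098)/5.7446 = 0.2451.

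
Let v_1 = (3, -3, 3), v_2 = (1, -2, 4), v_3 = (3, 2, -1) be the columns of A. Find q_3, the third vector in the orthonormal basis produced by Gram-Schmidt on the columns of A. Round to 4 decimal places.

q_1 = v_1/‖v_1‖ = (3, -3, 3)/5.1962 = (0.5774, -0.5774, 0.5774).
r_{12} = q_1·v_2 = 4.0415.
u_2 = v_2 − 4.0415·q_1 = (-1.3333, 0.3333, 1.6667).
‖u_2‖ = 2.1602, so q_2 = (-0.6172, 0.1543, 0.7715).
r_{13} = q_1·v_3 = 0.0000; r_{23} = q_2·v_3 = -2.3146.
u_3 = v_3 + 0.0000·q_1 + 2.3146·q_2 = (1.5714, 2.3571, 0.7857).
‖u_3‖ = 2.9399, so q_3 = (0.5345, 0.8018, 0.2673).

q_3 = (0.5345, 0.8018, 0.2673)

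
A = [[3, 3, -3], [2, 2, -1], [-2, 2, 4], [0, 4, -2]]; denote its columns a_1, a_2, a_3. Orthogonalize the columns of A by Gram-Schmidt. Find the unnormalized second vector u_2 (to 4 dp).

u_2 = (1.4118, 0.9412, 3.0588, 4.0000)

e_1 = a_1/‖a_1‖ = (3, 2, -2, 0)/4.1231 = (0.7276, 0.4851, -0.4851, 0.0000).
r_{12} = e_1·a_2 = 2.1828.
u_2 = a_2 − 2.1828·e_1 = (1.4118, 0.9412, 3.0588, 4.0000).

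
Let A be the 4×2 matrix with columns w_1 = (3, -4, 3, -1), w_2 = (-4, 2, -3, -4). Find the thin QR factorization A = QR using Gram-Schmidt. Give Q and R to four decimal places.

w_1 = (3, -4, 3, -1); ‖w_1‖ = 5.9161, so q_1 = (0.5071, -0.6761, 0.5071, -0.1690).
q_1·w_2 = 0.5071·(-4) + (-0.6761)·2 + 0.5071·(-3) + (-0.1690)·(-4) = -4.2258.
u_2 = w_2 + 4.2258·q_1 = (-1.8571, -0.8571, -0.8571, -4.7143).
‖u_2‖ = 5.2099, so q_2 = (-0.3565, -0.1645, -0.1645, -0.9049).

Q = [[0.5071, -0.3565], [-0.6761, -0.1645], [0.5071, -0.1645], [-0.1690, -0.9049]], R = [[5.9161, -4.2258], [0.0000, 5.2099]]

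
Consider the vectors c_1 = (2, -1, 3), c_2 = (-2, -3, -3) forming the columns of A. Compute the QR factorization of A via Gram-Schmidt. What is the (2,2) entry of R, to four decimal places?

r_{22} = 3.8545

c_1 = (2, -1, 3); ‖c_1‖ = 3.7417, so e_1 = (0.5345, -0.2673, 0.8018).
e_1·c_2 = 0.5345·(-2) + (-0.2673)·(-3) + 0.8018·(-3) = -2.6726.
u_2 = c_2 + 2.6726·e_1 = (-0.5714, -3.7143, -0.8571).
r_{22} = ‖u_2‖ = 3.8545.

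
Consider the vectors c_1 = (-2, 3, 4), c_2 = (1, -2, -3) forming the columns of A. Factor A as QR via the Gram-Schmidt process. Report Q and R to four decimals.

c_1 = (-2, 3, 4); ‖c_1‖ = 5.3852, so q_1 = (-0.3714, 0.5571, 0.7428).
q_1·c_2 = (-0.3714)·1 + 0.5571·(-2) + 0.7428·(-3) = -3.7139.
u_2 = c_2 + 3.7139·q_1 = (-0.3793, 0.0690, -0.2414).
‖u_2‖ = 0.4549, so q_2 = (-0.8339, 0.1516, -0.5307).

Q = [[-0.3714, -0.8339], [0.5571, 0.1516], [0.7428, -0.5307]], R = [[5.3852, -3.7139], [0.0000, 0.4549]]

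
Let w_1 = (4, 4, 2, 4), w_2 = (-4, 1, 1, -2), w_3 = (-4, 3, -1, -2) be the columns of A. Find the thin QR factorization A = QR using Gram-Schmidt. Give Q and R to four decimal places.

w_1 = (4, 4, 2, 4); ‖w_1‖ = 7.2111, so q_1 = (0.5547, 0.5547, 0.2774, 0.5547).
q_1·w_2 = 0.5547·(-4) + 0.5547·1 + 0.2774·1 + 0.5547·(-2) = -2.4962.
u_2 = w_2 + 2.4962·q_1 = (-2.6154, 2.3846, 1.6923, -0.6154).
‖u_2‖ = 3.9710, so q_2 = (-0.6586, 0.6005, 0.4262, -0.1550).
q_1·w_3 = 0.5547·(-4) + 0.5547·3 + 0.2774·(-1) + 0.5547·(-2) = -1.9415; q_2·w_3 = (-0.6586)·(-4) + 0.6005·3 + 0.4262·(-1) + (-0.1550)·(-2) = 4.3197.
u_3 = w_3 + 1.9415·q_1 − 4.3197·q_2 = (-0.0780, 1.4829, -2.3024, -0.2537).
‖u_3‖ = 2.7515, so q_3 = (-0.0284, 0.5390, -0.8368, -0.0922).

Q = [[0.5547, -0.6586, -0.0284], [0.5547, 0.6005, 0.5390], [0.2774, 0.4262, -0.8368], [0.5547, -0.1550, -0.0922]], R = [[7.2111, -2.4962, -1.9415], [0.0000, 3.9710, 4.3197], [0.0000, 0.0000, 2.7515]]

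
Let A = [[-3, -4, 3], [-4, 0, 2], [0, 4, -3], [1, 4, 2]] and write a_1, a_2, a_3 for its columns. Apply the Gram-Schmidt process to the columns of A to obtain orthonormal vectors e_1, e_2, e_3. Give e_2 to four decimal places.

a_1 = (-3, -4, 0, 1); ‖a_1‖ = 5.0990, so e_1 = (-0.5883, -0.7845, 0.0000, 0.1961).
e_1·a_2 = (-0.5883)·(-4) + (-0.7845)·0 + 0.0000·4 + 0.1961·4 = 3.1379.
u_2 = a_2 − 3.1379·e_1 = (-2.1538, 2.4615, 4.0000, 3.3846).
‖u_2‖ = 6.1769, so e_2 = (-0.3487, 0.3985, 0.6476, 0.5479).

e_2 = (-0.3487, 0.3985, 0.6476, 0.5479)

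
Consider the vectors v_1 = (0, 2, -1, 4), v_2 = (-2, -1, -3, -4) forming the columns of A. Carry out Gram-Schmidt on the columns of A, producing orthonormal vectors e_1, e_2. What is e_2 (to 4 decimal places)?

e_1 = v_1/‖v_1‖ = (0, 2, -1, 4)/4.5826 = (0.0000, 0.4364, -0.2182, 0.8729).
r_{12} = e_1·v_2 = -3.2733.
u_2 = v_2 + 3.2733·e_1 = (-2.0000, 0.4286, -3.7143, -1.1429).
‖u_2‖ = 4.3916, so e_2 = (-0.4554, 0.0976, -0.8458, -0.2602).

e_2 = (-0.4554, 0.0976, -0.8458, -0.2602)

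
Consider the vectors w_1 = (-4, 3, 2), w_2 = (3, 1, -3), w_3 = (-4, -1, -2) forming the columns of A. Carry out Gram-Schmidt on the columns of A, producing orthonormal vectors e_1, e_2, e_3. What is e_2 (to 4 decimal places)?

e_2 = (0.2777, 0.7611, -0.5862)

w_1 = (-4, 3, 2); ‖w_1‖ = 5.3852, so e_1 = (-0.7428, 0.5571, 0.3714).
e_1·w_2 = (-0.7428)·3 + 0.5571·1 + 0.3714·(-3) = -2.7854.
u_2 = w_2 + 2.7854·e_1 = (0.9310, 2.5517, -1.9655).
‖u_2‖ = 3.3528, so e_2 = (0.2777, 0.7611, -0.5862).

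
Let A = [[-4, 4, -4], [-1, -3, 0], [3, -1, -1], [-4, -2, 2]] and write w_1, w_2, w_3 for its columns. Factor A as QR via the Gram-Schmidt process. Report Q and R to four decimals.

q_1 = w_1/‖w_1‖ = (-4, -1, 3, -4)/6.4807 = (-0.6172, -0.1543, 0.4629, -0.6172).
r_{12} = q_1·w_2 = -1.2344.
u_2 = w_2 + 1.2344·q_1 = (3.2381, -3.1905, -0.4286, -2.7619).
‖u_2‖ = 5.3363, so q_2 = (0.6068, -0.5979, -0.0803, -0.5176).
r_{13} = q_1·w_3 = 0.7715; r_{23} = q_2·w_3 = -3.3820.
u_3 = w_3 − 0.7715·q_1 + 3.3820·q_2 = (-1.4716, -1.9030, -1.6288, 0.7258).
‖u_3‖ = 2.9944, so q_3 = (-0.4914, -0.6355, -0.5439, 0.2424).

Q = [[-0.6172, 0.6068, -0.4914], [-0.1543, -0.5979, -0.6355], [0.4629, -0.0803, -0.5439], [-0.6172, -0.5176, 0.2424]], R = [[6.4807, -1.2344, 0.7715], [0.0000, 5.3363, -3.3820], [0.0000, 0.0000, 2.9944]]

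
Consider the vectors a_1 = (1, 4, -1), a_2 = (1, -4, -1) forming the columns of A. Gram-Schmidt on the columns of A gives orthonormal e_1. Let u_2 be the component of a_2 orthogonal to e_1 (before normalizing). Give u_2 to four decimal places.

u_2 = (1.7778, -0.8889, -1.7778)

a_1 = (1, 4, -1); ‖a_1‖ = 4.2426, so e_1 = (0.2357, 0.9428, -0.2357).
e_1·a_2 = 0.2357·1 + 0.9428·(-4) + (-0.2357)·(-1) = -3.2998.
u_2 = a_2 + 3.2998·e_1 = (1.7778, -0.8889, -1.7778).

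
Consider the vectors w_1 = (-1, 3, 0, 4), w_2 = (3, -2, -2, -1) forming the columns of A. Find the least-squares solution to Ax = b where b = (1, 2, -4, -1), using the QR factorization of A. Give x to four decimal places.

x = (0.4080, 0.7391)

w_1 = (-1, 3, 0, 4); ‖w_1‖ = 5.0990, so e_1 = (-0.1961, 0.5883, 0.0000, 0.7845).
e_1·w_2 = (-0.1961)·3 + 0.5883·(-2) + 0.0000·(-2) + 0.7845·(-1) = -2.5495.
u_2 = w_2 + 2.5495·e_1 = (2.5000, -0.5000, -2.0000, 1.0000).
‖u_2‖ = 3.3912, so e_2 = (0.7372, -0.1474, -0.5898, 0.2949).
Qᵀb = (0.1961, 2.5065).
Back-substitute: x_2 = 2.5065/3.3912 = 0.7391.
x_1 = (0.1961 + 2.5495·0.7391)/5.0990 = 0.4080.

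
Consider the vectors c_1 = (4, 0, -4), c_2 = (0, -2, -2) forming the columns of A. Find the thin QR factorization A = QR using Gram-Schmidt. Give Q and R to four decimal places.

Q = [[0.7071, -0.4082], [0.0000, -0.8165], [-0.7071, -0.4082]], R = [[5.6569, 1.4142], [0.0000, 2.4495]]

c_1 = (4, 0, -4); ‖c_1‖ = 5.6569, so e_1 = (0.7071, 0.0000, -0.7071).
e_1·c_2 = 0.7071·0 + 0.0000·(-2) + (-0.7071)·(-2) = 1.4142.
u_2 = c_2 − 1.4142·e_1 = (-1.0000, -2.0000, -1.0000).
‖u_2‖ = 2.4495, so e_2 = (-0.4082, -0.8165, -0.4082).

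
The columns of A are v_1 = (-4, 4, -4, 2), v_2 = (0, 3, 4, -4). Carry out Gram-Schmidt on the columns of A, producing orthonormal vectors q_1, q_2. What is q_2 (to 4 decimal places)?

q_2 = (-0.1493, 0.6345, 0.4976, -0.5723)

v_1 = (-4, 4, -4, 2); ‖v_1‖ = 7.2111, so q_1 = (-0.5547, 0.5547, -0.5547, 0.2774).
q_1·v_2 = (-0.5547)·0 + 0.5547·3 + (-0.5547)·4 + 0.2774·(-4) = -1.6641.
u_2 = v_2 + 1.6641·q_1 = (-0.9231, 3.9231, 3.0769, -3.5385).
‖u_2‖ = 6.1831, so q_2 = (-0.1493, 0.6345, 0.4976, -0.5723).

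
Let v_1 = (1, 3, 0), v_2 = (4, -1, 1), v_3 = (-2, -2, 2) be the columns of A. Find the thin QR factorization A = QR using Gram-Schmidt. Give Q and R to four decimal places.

q_1 = v_1/‖v_1‖ = (1, 3, 0)/3.1623 = (0.3162, 0.9487, 0.0000).
r_{12} = q_1·v_2 = 0.3162.
u_2 = v_2 − 0.3162·q_1 = (3.9000, -1.3000, 1.0000).
‖u_2‖ = 4.2308, so q_2 = (0.9218, -0.3073, 0.2364).
r_{13} = q_1·v_3 = -2.5298; r_{23} = q_2·v_3 = -0.7564.
u_3 = v_3 + 2.5298·q_1 + 0.7564·q_2 = (-0.5028, 0.1676, 2.1788).
‖u_3‖ = 2.2423, so q_3 = (-0.2242, 0.0747, 0.9717).

Q = [[0.3162, 0.9218, -0.2242], [0.9487, -0.3073, 0.0747], [0.0000, 0.2364, 0.9717]], R = [[3.1623, 0.3162, -2.5298], [0.0000, 4.2308, -0.7564], [0.0000, 0.0000, 2.2423]]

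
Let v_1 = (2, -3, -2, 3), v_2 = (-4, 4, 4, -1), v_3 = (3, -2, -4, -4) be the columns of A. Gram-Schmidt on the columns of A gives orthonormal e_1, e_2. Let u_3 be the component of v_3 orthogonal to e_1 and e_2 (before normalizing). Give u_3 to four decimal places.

v_1 = (2, -3, -2, 3); ‖v_1‖ = 5.0990, so e_1 = (0.3922, -0.5883, -0.3922, 0.5883).
e_1·v_2 = 0.3922·(-4) + (-0.5883)·4 + (-0.3922)·4 + 0.5883·(-1) = -6.0796.
u_2 = v_2 + 6.0796·e_1 = (-1.6154, 0.4231, 1.6154, 2.5769).
‖u_2‖ = 3.4696, so e_2 = (-0.4656, 0.1219, 0.4656, 0.7427).
e_1·v_3 = 0.3922·3 + (-0.5883)·(-2) + (-0.3922)·(-4) + 0.5883·(-4) = 1.5689; e_2·v_3 = (-0.4656)·3 + 0.1219·(-2) + 0.4656·(-4) + 0.7427·(-4) = -6.4737.
u_3 = v_3 − 1.5689·e_1 + 6.4737·e_2 = (-0.6294, -0.2875, -0.3706, -0.1150).

u_3 = (-0.6294, -0.2875, -0.3706, -0.1150)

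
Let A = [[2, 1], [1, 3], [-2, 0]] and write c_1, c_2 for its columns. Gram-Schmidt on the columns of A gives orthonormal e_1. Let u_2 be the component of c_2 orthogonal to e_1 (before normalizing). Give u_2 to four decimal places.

u_2 = (-0.1111, 2.4444, 1.1111)

c_1 = (2, 1, -2); ‖c_1‖ = 3.0000, so e_1 = (0.6667, 0.3333, -0.6667).
e_1·c_2 = 0.6667·1 + 0.3333·3 + (-0.6667)·0 = 1.6667.
u_2 = c_2 − 1.6667·e_1 = (-0.1111, 2.4444, 1.1111).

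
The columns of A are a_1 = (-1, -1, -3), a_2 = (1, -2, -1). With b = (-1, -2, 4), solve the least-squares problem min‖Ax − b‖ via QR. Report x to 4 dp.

x = (-1.0000, 0.5000)

a_1 = (-1, -1, -3); ‖a_1‖ = 3.3166, so e_1 = (-0.3015, -0.3015, -0.9045).
e_1·a_2 = (-0.3015)·1 + (-0.3015)·(-2) + (-0.9045)·(-1) = 1.2060.
u_2 = a_2 − 1.2060·e_1 = (1.3636, -1.6364, 0.0909).
‖u_2‖ = 2.1320, so e_2 = (0.6396, -0.7675, 0.0426).
Qᵀb = (-2.7136, 1.0660).
Back-substitute: x_2 = 1.0660/2.1320 = 0.5000.
x_1 = (-2.7136 − 1.2060·0.5000)/3.3166 = -1.0000.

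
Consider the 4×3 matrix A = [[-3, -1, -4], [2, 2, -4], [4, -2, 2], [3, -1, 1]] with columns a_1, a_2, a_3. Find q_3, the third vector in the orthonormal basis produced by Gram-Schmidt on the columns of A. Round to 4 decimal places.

q_3 = (-0.7620, -0.6114, -0.1594, -0.1419)

q_1 = a_1/‖a_1‖ = (-3, 2, 4, 3)/6.1644 = (-0.4867, 0.3244, 0.6489, 0.4867).
r_{12} = q_1·a_2 = -0.6489.
u_2 = a_2 + 0.6489·q_1 = (-1.3158, 2.2105, -1.5789, -0.6842).
‖u_2‖ = 3.0950, so q_2 = (-0.4251, 0.7142, -0.5102, -0.2211).
r_{13} = q_1·a_3 = 2.4333; r_{23} = q_2·a_3 = -2.3978.
u_3 = a_3 − 2.4333·q_1 + 2.3978·q_2 = (-3.8352, -3.0769, -0.8022, -0.7143).
‖u_3‖ = 5.0329, so q_3 = (-0.7620, -0.6114, -0.1594, -0.1419).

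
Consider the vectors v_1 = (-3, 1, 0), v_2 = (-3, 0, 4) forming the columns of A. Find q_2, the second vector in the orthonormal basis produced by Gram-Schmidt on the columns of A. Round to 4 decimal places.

v_1 = (-3, 1, 0); ‖v_1‖ = 3.1623, so q_1 = (-0.9487, 0.3162, 0.0000).
q_1·v_2 = (-0.9487)·(-3) + 0.3162·0 + 0.0000·4 = 2.8460.
u_2 = v_2 − 2.8460·q_1 = (-0.3000, -0.9000, 4.0000).
‖u_2‖ = 4.1110, so q_2 = (-0.0730, -0.2189, 0.9730).

q_2 = (-0.0730, -0.2189, 0.9730)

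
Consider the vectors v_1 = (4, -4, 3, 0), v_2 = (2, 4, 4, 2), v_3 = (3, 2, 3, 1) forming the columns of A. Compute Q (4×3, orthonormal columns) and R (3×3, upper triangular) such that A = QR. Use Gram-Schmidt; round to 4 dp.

v_1 = (4, -4, 3, 0); ‖v_1‖ = 6.4031, so e_1 = (0.6247, -0.6247, 0.4685, 0.0000).
e_1·v_2 = 0.6247·2 + (-0.6247)·4 + 0.4685·4 + 0.0000·2 = 0.6247.
u_2 = v_2 − 0.6247·e_1 = (1.6098, 4.3902, 3.7073, 2.0000).
‖u_2‖ = 6.2936, so e_2 = (0.2558, 0.6976, 0.5891, 0.3178).
e_1·v_3 = 0.6247·3 + (-0.6247)·2 + 0.4685·3 + 0.0000·1 = 2.0303; e_2·v_3 = 0.2558·3 + 0.6976·2 + 0.5891·3 + 0.3178·1 = 4.2474.
u_3 = v_3 − 2.0303·e_1 − 4.2474·e_2 = (0.6453, 0.3054, -0.4532, -0.3498).
‖u_3‖ = 0.9151, so e_3 = (0.7052, 0.3337, -0.4952, -0.3822).

Q = [[0.6247, 0.2558, 0.7052], [-0.6247, 0.6976, 0.3337], [0.4685, 0.5891, -0.4952], [0.0000, 0.3178, -0.3822]], R = [[6.4031, 0.6247, 2.0303], [0.0000, 6.2936, 4.2474], [0.0000, 0.0000, 0.9151]]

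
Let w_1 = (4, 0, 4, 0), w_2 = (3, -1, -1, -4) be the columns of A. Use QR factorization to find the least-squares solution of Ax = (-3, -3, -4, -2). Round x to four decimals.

w_1 = (4, 0, 4, 0); ‖w_1‖ = 5.6569, so e_1 = (0.7071, 0.0000, 0.7071, 0.0000).
e_1·w_2 = 0.7071·3 + 0.0000·(-1) + 0.7071·(-1) + 0.0000·(-4) = 1.4142.
u_2 = w_2 − 1.4142·e_1 = (2.0000, -1.0000, -2.0000, -4.0000).
‖u_2‖ = 5.0000, so e_2 = (0.4000, -0.2000, -0.4000, -0.8000).
Qᵀb = (-4.9497, 2.6000).
Back-substitute: x_2 = 2.6000/5.0000 = 0.5200.
x_1 = (-4.9497 − 1.4142·0.5200)/5.6569 = -1.0050.

x = (-1.0050, 0.5200)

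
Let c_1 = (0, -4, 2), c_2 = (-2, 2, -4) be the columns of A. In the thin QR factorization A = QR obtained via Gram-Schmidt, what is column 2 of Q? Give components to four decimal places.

q_2 = (-0.5976, -0.3586, -0.7171)

c_1 = (0, -4, 2); ‖c_1‖ = 4.4721, so q_1 = (0.0000, -0.8944, 0.4472).
q_1·c_2 = 0.0000·(-2) + (-0.8944)·2 + 0.4472·(-4) = -3.5777.
u_2 = c_2 + 3.5777·q_1 = (-2.0000, -1.2000, -2.4000).
‖u_2‖ = 3.3466, so q_2 = (-0.5976, -0.3586, -0.7171).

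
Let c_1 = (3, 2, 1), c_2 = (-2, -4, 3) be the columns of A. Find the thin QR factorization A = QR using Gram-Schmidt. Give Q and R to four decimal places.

c_1 = (3, 2, 1); ‖c_1‖ = 3.7417, so e_1 = (0.8018, 0.5345, 0.2673).
e_1·c_2 = 0.8018·(-2) + 0.5345·(-4) + 0.2673·3 = -2.9399.
u_2 = c_2 + 2.9399·e_1 = (0.3571, -2.4286, 3.7857).
‖u_2‖ = 4.5119, so e_2 = (0.0792, -0.5383, 0.8391).

Q = [[0.8018, 0.0792], [0.5345, -0.5383], [0.2673, 0.8391]], R = [[3.7417, -2.9399], [0.0000, 4.5119]]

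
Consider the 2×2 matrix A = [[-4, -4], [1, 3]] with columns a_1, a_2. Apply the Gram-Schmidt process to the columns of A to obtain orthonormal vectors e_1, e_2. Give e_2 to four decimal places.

a_1 = (-4, 1); ‖a_1‖ = 4.1231, so e_1 = (-0.9701, 0.2425).
e_1·a_2 = (-0.9701)·(-4) + 0.2425·3 = 4.6082.
u_2 = a_2 − 4.6082·e_1 = (0.4706, 1.8824).
‖u_2‖ = 1.9403, so e_2 = (0.2425, 0.9701).

e_2 = (0.2425, 0.9701)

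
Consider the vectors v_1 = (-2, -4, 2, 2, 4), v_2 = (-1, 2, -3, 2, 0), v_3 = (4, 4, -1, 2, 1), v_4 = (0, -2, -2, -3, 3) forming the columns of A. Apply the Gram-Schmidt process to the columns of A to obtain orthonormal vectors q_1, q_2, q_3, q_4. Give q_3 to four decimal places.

q_3 = (0.7345, 0.3403, 0.2019, 0.3297, 0.4418)

v_1 = (-2, -4, 2, 2, 4); ‖v_1‖ = 6.6332, so q_1 = (-0.3015, -0.6030, 0.3015, 0.3015, 0.6030).
q_1·v_2 = (-0.3015)·(-1) + (-0.6030)·2 + 0.3015·(-3) + 0.3015·2 + 0.6030·0 = -1.2060.
u_2 = v_2 + 1.2060·q_1 = (-1.3636, 1.2727, -2.6364, 2.3636, 0.7273).
‖u_2‖ = 4.0676, so q_2 = (-0.3352, 0.3129, -0.6481, 0.5811, 0.1788).
q_1·v_3 = (-0.3015)·4 + (-0.6030)·4 + 0.3015·(-1) + 0.3015·2 + 0.6030·1 = -2.7136; q_2·v_3 = (-0.3352)·4 + 0.3129·4 + (-0.6481)·(-1) + 0.5811·2 + 0.1788·1 = 1.8997.
u_3 = v_3 + 2.7136·q_1 − 1.8997·q_2 = (3.8187, 1.7692, 1.0495, 1.7143, 2.2967).
‖u_3‖ = 5.1988, so q_3 = (0.7345, 0.3403, 0.2019, 0.3297, 0.4418).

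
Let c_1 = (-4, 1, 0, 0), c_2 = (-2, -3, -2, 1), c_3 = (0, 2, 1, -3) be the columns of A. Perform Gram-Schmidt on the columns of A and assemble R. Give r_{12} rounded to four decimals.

r_{12} = 1.2127

c_1 = (-4, 1, 0, 0); ‖c_1‖ = 4.1231, so e_1 = (-0.9701, 0.2425, 0.0000, 0.0000).
r_{12} = e_1·c_2 = 1.2127.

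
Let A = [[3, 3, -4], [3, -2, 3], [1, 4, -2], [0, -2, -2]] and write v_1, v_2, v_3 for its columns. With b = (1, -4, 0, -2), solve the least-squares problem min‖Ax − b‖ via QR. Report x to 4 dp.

v_1 = (3, 3, 1, 0); ‖v_1‖ = 4.3589, so e_1 = (0.6882, 0.6882, 0.2294, 0.0000).
e_1·v_2 = 0.6882·3 + 0.6882·(-2) + 0.2294·4 + 0.0000·(-2) = 1.6059.
u_2 = v_2 − 1.6059·e_1 = (1.8947, -3.1053, 3.6316, -2.0000).
‖u_2‖ = 5.5155, so e_2 = (0.3435, -0.5630, 0.6584, -0.3626).
e_1·v_3 = 0.6882·(-4) + 0.6882·3 + 0.2294·(-2) + 0.0000·(-2) = -1.1471; e_2·v_3 = 0.3435·(-4) + (-0.5630)·3 + 0.6584·(-2) + (-0.3626)·(-2) = -3.6548.
u_3 = v_3 + 1.1471·e_1 + 3.6548·e_2 = (-1.9550, 1.7318, 0.6696, -3.3253).
‖u_3‖ = 4.2810, so e_3 = (-0.4567, 0.4045, 0.1564, -0.7767).
Qᵀb = (-2.0647, 3.3208, -0.5213).
Back-substitute: x_3 = -0.5213/4.2810 = -0.1218.
x_2 = (3.3208 + 3.6548·(-0.1218))/5.5155 = 0.5214.
x_1 = (-2.0647 − 1.6059·0.5214 + 1.1471·(-0.1218))/4.3589 = -0.6978.

x = (-0.6978, 0.5214, -0.1218)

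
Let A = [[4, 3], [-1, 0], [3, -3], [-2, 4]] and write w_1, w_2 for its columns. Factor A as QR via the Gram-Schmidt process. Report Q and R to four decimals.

w_1 = (4, -1, 3, -2); ‖w_1‖ = 5.4772, so e_1 = (0.7303, -0.1826, 0.5477, -0.3651).
e_1·w_2 = 0.7303·3 + (-0.1826)·0 + 0.5477·(-3) + (-0.3651)·4 = -0.9129.
u_2 = w_2 + 0.9129·e_1 = (3.6667, -0.1667, -2.5000, 3.6667).
‖u_2‖ = 5.7591, so e_2 = (0.6367, -0.0289, -0.4341, 0.6367).

Q = [[0.7303, 0.6367], [-0.1826, -0.0289], [0.5477, -0.4341], [-0.3651, 0.6367]], R = [[5.4772, -0.9129], [0.0000, 5.7591]]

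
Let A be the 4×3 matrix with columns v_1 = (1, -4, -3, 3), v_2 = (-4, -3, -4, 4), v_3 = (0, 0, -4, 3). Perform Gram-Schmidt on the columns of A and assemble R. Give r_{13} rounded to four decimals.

r_{13} = 3.5496

e_1 = v_1/‖v_1‖ = (1, -4, -3, 3)/5.9161 = (0.1690, -0.6761, -0.5071, 0.5071).
r_{13} = e_1·v_3 = 3.5496.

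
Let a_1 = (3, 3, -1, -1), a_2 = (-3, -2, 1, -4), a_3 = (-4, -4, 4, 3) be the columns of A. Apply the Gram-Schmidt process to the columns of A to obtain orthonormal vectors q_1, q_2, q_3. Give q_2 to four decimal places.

q_1 = a_1/‖a_1‖ = (3, 3, -1, -1)/4.4721 = (0.6708, 0.6708, -0.2236, -0.2236).
r_{12} = q_1·a_2 = -2.6833.
u_2 = a_2 + 2.6833·q_1 = (-1.2000, -0.2000, 0.4000, -4.6000).
‖u_2‖ = 4.7749, so q_2 = (-0.2513, -0.0419, 0.0838, -0.9634).

q_2 = (-0.2513, -0.0419, 0.0838, -0.9634)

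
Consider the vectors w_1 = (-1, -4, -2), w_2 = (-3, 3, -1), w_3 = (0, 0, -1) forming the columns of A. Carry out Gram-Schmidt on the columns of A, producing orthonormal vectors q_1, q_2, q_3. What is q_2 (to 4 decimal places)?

q_1 = w_1/‖w_1‖ = (-1, -4, -2)/4.5826 = (-0.2182, -0.8729, -0.4364).
r_{12} = q_1·w_2 = -1.5275.
u_2 = w_2 + 1.5275·q_1 = (-3.3333, 1.6667, -1.6667).
‖u_2‖ = 4.0825, so q_2 = (-0.8165, 0.4082, -0.4082).

q_2 = (-0.8165, 0.4082, -0.4082)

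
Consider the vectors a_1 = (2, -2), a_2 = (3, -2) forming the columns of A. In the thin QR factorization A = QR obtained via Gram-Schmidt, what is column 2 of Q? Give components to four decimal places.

a_1 = (2, -2); ‖a_1‖ = 2.8284, so e_1 = (0.7071, -0.7071).
e_1·a_2 = 0.7071·3 + (-0.7071)·(-2) = 3.5355.
u_2 = a_2 − 3.5355·e_1 = (0.5000, 0.5000).
‖u_2‖ = 0.7071, so e_2 = (0.7071, 0.7071).

e_2 = (0.7071, 0.7071)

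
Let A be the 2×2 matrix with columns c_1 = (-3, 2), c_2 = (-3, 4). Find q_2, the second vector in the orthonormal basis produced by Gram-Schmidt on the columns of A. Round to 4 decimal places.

c_1 = (-3, 2); ‖c_1‖ = 3.6056, so q_1 = (-0.8321, 0.5547).
q_1·c_2 = (-0.8321)·(-3) + 0.5547·4 = 4.7150.
u_2 = c_2 − 4.7150·q_1 = (0.9231, 1.3846).
‖u_2‖ = 1.6641, so q_2 = (0.5547, 0.8321).

q_2 = (0.5547, 0.8321)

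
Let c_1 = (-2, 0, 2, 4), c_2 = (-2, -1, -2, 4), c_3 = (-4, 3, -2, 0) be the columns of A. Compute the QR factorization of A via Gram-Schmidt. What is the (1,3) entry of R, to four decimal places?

r_{13} = 0.8165

q_1 = c_1/‖c_1‖ = (-2, 0, 2, 4)/4.8990 = (-0.4082, 0.0000, 0.4082, 0.8165).
r_{13} = q_1·c_3 = 0.8165.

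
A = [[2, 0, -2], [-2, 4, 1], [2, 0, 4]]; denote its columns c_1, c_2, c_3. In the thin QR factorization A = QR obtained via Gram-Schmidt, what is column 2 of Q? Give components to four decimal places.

q_1 = c_1/‖c_1‖ = (2, -2, 2)/3.4641 = (0.5774, -0.5774, 0.5774).
r_{12} = q_1·c_2 = -2.3094.
u_2 = c_2 + 2.3094·q_1 = (1.3333, 2.6667, 1.3333).
‖u_2‖ = 3.2660, so q_2 = (0.4082, 0.8165, 0.4082).

q_2 = (0.4082, 0.8165, 0.4082)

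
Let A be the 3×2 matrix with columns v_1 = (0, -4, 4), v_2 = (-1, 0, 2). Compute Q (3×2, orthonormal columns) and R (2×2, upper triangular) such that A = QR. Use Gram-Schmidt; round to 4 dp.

v_1 = (0, -4, 4); ‖v_1‖ = 5.6569, so q_1 = (0.0000, -0.7071, 0.7071).
q_1·v_2 = 0.0000·(-1) + (-0.7071)·0 + 0.7071·2 = 1.4142.
u_2 = v_2 − 1.4142·q_1 = (-1.0000, 1.0000, 1.0000).
‖u_2‖ = 1.7321, so q_2 = (-0.5774, 0.5774, 0.5774).

Q = [[0.0000, -0.5774], [-0.7071, 0.5774], [0.7071, 0.5774]], R = [[5.6569, 1.4142], [0.0000, 1.7321]]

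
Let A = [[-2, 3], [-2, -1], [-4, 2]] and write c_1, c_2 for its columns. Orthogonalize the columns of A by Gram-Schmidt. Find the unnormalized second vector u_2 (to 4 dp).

q_1 = c_1/‖c_1‖ = (-2, -2, -4)/4.8990 = (-0.4082, -0.4082, -0.8165).
r_{12} = q_1·c_2 = -2.4495.
u_2 = c_2 + 2.4495·q_1 = (2.0000, -2.0000, 0.0000).

u_2 = (2.0000, -2.0000, 0.0000)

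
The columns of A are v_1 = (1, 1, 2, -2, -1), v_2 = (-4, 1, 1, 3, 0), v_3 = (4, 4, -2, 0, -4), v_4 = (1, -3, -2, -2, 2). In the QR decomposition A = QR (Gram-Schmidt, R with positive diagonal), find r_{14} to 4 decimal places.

r_{14} = -1.2060

v_1 = (1, 1, 2, -2, -1); ‖v_1‖ = 3.3166, so q_1 = (0.3015, 0.3015, 0.6030, -0.6030, -0.3015).
r_{14} = q_1·v_4 = -1.2060.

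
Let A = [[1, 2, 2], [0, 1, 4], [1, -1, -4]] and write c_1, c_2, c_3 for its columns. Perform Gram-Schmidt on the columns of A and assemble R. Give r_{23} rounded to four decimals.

c_1 = (1, 0, 1); ‖c_1‖ = 1.4142, so e_1 = (0.7071, 0.0000, 0.7071).
e_1·c_2 = 0.7071·2 + 0.0000·1 + 0.7071·(-1) = 0.7071.
u_2 = c_2 − 0.7071·e_1 = (1.5000, 1.0000, -1.5000).
‖u_2‖ = 2.3452, so e_2 = (0.6396, 0.4264, -0.6396).
r_{23} = e_2·c_3 = 5.5432.

r_{23} = 5.5432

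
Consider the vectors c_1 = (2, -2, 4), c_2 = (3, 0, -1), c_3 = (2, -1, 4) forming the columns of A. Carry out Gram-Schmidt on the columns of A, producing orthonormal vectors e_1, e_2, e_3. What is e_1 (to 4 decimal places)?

c_1 = (2, -2, 4); ‖c_1‖ = 4.8990, so e_1 = (0.4082, -0.4082, 0.8165).

e_1 = (0.4082, -0.4082, 0.8165)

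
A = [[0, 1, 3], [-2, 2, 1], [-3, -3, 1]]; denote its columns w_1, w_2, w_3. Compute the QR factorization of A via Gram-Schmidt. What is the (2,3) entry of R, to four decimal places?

q_1 = w_1/‖w_1‖ = (0, -2, -3)/3.6056 = (0.0000, -0.5547, -0.8321).
r_{12} = q_1·w_2 = 1.3868.
u_2 = w_2 − 1.3868·q_1 = (1.0000, 2.7692, -1.8462).
‖u_2‖ = 3.4752, so q_2 = (0.2878, 0.7969, -0.5312).
r_{23} = q_2·w_3 = 1.1289.

r_{23} = 1.1289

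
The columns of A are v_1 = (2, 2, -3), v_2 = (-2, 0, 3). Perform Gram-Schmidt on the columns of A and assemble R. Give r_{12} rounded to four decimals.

r_{12} = -3.1530

v_1 = (2, 2, -3); ‖v_1‖ = 4.1231, so e_1 = (0.4851, 0.4851, -0.7276).
r_{12} = e_1·v_2 = -3.1530.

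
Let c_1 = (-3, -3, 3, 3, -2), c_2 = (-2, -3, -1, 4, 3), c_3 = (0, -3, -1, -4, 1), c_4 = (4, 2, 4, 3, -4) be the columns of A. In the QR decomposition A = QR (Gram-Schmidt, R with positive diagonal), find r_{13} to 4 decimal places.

r_{13} = -1.2649

q_1 = c_1/‖c_1‖ = (-3, -3, 3, 3, -2)/6.3246 = (-0.4743, -0.4743, 0.4743, 0.4743, -0.3162).
r_{13} = q_1·c_3 = -1.2649.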